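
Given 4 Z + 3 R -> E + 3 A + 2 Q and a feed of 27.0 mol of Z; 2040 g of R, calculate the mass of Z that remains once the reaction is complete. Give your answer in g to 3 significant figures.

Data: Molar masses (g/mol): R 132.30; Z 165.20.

n(Z) = 27.00 mol
n(R) = 2040 / 132.30 = 15.42 mol
n/ν for Z = 27.00/4 = 6.750
n/ν for R = 15.42/3 = 5.140
Smallest n/ν is R → limiting reagent.
Z consumed = (4/3) × 15.42 = 20.56 mol
Z remaining = 27.00 − 20.56 = 6.440 mol
mass = 6.440 × 165.20 = 1064 g

1060 g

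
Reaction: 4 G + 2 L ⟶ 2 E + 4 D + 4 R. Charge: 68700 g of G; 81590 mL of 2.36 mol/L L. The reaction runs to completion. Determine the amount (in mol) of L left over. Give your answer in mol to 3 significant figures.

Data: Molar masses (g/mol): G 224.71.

39.7 mol

n(G) = 68700 / 224.71 = 305.7 mol
n(L) = 2.36 × 81590/1000 = 192.6 mol
n/ν for G = 305.7/4 = 76.43
n/ν for L = 192.6/2 = 96.30
Smallest n/ν is G → limiting reagent.
L consumed = (2/4) × 305.7 = 152.9 mol
L remaining = 192.6 − 152.9 = 39.70 mol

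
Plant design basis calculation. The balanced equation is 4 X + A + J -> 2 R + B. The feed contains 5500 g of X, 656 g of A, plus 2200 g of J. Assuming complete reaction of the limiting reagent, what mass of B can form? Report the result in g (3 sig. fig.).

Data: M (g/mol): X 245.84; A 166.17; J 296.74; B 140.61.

n(X) = 5500 / 245.84 = 22.37 mol
n(A) = 656.0 / 166.17 = 3.948 mol
n(J) = 2200 / 296.74 = 7.414 mol
n/ν for X = 22.37/4 = 5.593
n/ν for A = 3.948/1 = 3.948
n/ν for J = 7.414/1 = 7.414
Smallest n/ν is A → limiting reagent.
n(B) = (1/1) × 3.948 = 3.948 mol
mass = 3.948 × 140.61 = 555.1 g

555 g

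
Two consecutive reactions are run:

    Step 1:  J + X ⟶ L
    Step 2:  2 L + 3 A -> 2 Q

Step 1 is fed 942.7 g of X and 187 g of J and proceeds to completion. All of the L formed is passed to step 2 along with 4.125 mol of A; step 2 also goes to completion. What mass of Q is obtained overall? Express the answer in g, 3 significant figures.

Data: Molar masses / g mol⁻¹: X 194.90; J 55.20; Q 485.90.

1340 g

Step 1:
n(X) = 942.7 / 194.90 = 4.837 mol
n(J) = 187.0 / 55.20 = 3.388 mol
n/ν for X = 4.837/1 = 4.837
n/ν for J = 3.388/1 = 3.388
Smallest n/ν is J → limiting reagent.
n(L) produced = (1/1) × 3.388 = 3.388 mol
Step 2:
n(L) available = 3.388 mol
n(A) = 4.125 mol
n/ν for L = 3.388/2 = 1.694
n/ν for A = 4.125/3 = 1.375
Smallest n/ν is A → limiting reagent.
n(Q) = (2/3) × 4.125 = 2.750 mol
mass = 2.750 × 485.90 = 1336 g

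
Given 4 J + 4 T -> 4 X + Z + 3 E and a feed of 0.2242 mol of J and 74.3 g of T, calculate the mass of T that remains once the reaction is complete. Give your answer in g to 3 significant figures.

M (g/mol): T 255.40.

n(J) = 0.2242 mol
n(T) = 74.30 / 255.40 = 0.2909 mol
n/ν for J = 0.2242/4 = 0.05605
n/ν for T = 0.2909/4 = 0.07273
Smallest n/ν is J → limiting reagent.
T consumed = (4/4) × 0.2242 = 0.2242 mol
T remaining = 0.2909 − 0.2242 = 0.06670 mol
mass = 0.06670 × 255.40 = 17.04 g

17.0 g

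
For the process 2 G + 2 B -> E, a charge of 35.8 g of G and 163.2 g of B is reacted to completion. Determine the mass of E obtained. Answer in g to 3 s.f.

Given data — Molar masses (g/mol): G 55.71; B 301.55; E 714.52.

n(G) = 35.80 / 55.71 = 0.6426 mol
n(B) = 163.2 / 301.55 = 0.5412 mol
n/ν for G = 0.6426/2 = 0.3213
n/ν for B = 0.5412/2 = 0.2706
Smallest n/ν is B → limiting reagent.
n(E) = (1/2) × 0.5412 = 0.2706 mol
mass = 0.2706 × 714.52 = 193.3 g

193 g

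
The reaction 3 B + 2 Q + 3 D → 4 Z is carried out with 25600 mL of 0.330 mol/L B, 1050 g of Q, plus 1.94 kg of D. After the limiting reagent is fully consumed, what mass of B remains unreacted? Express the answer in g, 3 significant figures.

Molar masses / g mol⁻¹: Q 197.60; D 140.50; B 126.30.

60.3 g

n(B) = 0.330 × 25600/1000 = 8.448 mol
n(Q) = 1050 / 197.60 = 5.314 mol
n(D) = 1.940×1000 / 140.50 = 13.81 mol
n/ν for B = 8.448/3 = 2.816
n/ν for Q = 5.314/2 = 2.657
n/ν for D = 13.81/3 = 4.603
Smallest n/ν is Q → limiting reagent.
B consumed = (3/2) × 5.314 = 7.971 mol
B remaining = 8.448 − 7.971 = 0.4770 mol
mass = 0.4770 × 126.30 = 60.25 g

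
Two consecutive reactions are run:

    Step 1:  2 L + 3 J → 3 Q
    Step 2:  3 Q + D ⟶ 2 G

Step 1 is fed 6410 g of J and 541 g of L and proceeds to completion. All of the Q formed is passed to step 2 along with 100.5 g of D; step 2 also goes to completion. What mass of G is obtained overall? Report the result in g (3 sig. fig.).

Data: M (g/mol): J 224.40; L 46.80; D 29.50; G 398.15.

2710 g

Step 1:
n(J) = 6410 / 224.40 = 28.57 mol
n(L) = 541.0 / 46.80 = 11.56 mol
n/ν for J = 28.57/3 = 9.523
n/ν for L = 11.56/2 = 5.780
Smallest n/ν is L → limiting reagent.
n(Q) produced = (3/2) × 11.56 = 17.34 mol
Step 2:
n(Q) available = 17.34 mol
n(D) = 100.5 / 29.50 = 3.407 mol
n/ν for Q = 17.34/3 = 5.780
n/ν for D = 3.407/1 = 3.407
Smallest n/ν is D → limiting reagent.
n(G) = (2/1) × 3.407 = 6.814 mol
mass = 6.814 × 398.15 = 2713 g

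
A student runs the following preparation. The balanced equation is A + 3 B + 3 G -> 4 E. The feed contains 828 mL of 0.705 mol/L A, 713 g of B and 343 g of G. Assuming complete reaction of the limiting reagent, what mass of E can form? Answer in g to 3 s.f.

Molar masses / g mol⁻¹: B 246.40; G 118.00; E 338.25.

790 g

n(A) = 0.705 × 828.0/1000 = 0.5837 mol
n(B) = 713.0 / 246.40 = 2.894 mol
n(G) = 343.0 / 118.00 = 2.907 mol
n/ν for A = 0.5837/1 = 0.5837
n/ν for B = 2.894/3 = 0.9647
n/ν for G = 2.907/3 = 0.9690
Smallest n/ν is A → limiting reagent.
n(E) = (4/1) × 0.5837 = 2.335 mol
mass = 2.335 × 338.25 = 789.8 g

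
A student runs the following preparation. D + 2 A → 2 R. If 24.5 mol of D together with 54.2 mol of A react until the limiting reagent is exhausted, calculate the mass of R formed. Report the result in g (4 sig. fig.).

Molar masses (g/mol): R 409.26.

20050 g

n(D) = 24.50 mol
n(A) = 54.20 mol
n/ν → D: 24.50, A: 27.10; D is limiting.
n(R) = (2/1) × 24.50 = 49.00 mol
mass = 49.00 × 409.26 = 20050 g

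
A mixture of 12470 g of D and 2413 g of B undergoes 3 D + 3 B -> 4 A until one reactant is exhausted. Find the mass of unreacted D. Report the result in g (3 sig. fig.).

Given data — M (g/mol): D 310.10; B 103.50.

5240 g

n(D) = 12470 / 310.10 = 40.21 mol
n(B) = 2413 / 103.50 = 23.31 mol
n/ν → D: 13.40, B: 7.770; B is limiting.
D consumed = (3/3) × 23.31 = 23.31 mol
D remaining = 40.21 − 23.31 = 16.90 mol
mass = 16.90 × 310.10 = 5241 g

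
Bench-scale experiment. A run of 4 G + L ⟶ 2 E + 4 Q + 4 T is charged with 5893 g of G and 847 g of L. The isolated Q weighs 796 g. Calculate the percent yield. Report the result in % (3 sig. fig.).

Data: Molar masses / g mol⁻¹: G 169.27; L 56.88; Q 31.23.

73.2 %

n(G) = 5893 / 169.27 = 34.81 mol
n(L) = 847.0 / 56.88 = 14.89 mol
n/ν for G = 34.81/4 = 8.703
n/ν for L = 14.89/1 = 14.89
Smallest n/ν is G → limiting reagent.
theoretical n(Q) = (4/4) × 34.81 = 34.81 mol → 1087 g
% yield = 796 / 1087 × 100 = 73.23 %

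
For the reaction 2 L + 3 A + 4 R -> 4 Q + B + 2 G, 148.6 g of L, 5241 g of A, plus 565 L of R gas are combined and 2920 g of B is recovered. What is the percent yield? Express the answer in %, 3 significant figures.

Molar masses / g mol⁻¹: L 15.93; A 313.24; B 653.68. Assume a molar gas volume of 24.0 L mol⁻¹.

n(L) = 148.6 / 15.93 = 9.328 mol
n(A) = 5241 / 313.24 = 16.73 mol
n(R) = 565.0 / 24.0 = 23.54 mol
n/ν for L = 9.328/2 = 4.664
n/ν for A = 16.73/3 = 5.577
n/ν for R = 23.54/4 = 5.885
Smallest n/ν is L → limiting reagent.
theoretical n(B) = (1/2) × 9.328 = 4.664 mol → 3049 g
% yield = 2920 / 3049 × 100 = 95.77 %

95.8 %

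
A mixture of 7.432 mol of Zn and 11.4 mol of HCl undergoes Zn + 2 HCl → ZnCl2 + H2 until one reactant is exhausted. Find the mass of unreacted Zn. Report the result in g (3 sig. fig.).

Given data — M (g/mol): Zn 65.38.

113 g

n(Zn) = 7.432 mol
n(HCl) = 11.40 mol
n/ν → Zn: 7.432, HCl: 5.700; HCl is limiting.
Zn consumed = (1/2) × 11.40 = 5.700 mol
Zn remaining = 7.432 − 5.700 = 1.732 mol
mass = 1.732 × 65.38 = 113.2 g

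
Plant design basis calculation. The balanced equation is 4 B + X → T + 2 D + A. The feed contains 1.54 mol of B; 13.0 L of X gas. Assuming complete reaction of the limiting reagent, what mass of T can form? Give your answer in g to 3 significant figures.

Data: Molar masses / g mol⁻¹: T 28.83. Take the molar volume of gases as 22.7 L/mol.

n(B) = 1.540 mol
n(X) = 13.00 / 22.7 = 0.5727 mol
n/ν → B: 0.3850, X: 0.5727; B is limiting.
n(T) = (1/4) × 1.540 = 0.3850 mol
mass = 0.3850 × 28.83 = 11.10 g

11.1 g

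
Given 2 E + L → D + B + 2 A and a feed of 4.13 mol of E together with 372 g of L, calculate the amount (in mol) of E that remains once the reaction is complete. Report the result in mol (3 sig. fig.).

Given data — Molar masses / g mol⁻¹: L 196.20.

0.338 mol

n(E) = 4.130 mol
n(L) = 372.0 / 196.20 = 1.896 mol
n/ν for E = 4.130/2 = 2.065
n/ν for L = 1.896/1 = 1.896
Smallest n/ν is L → limiting reagent.
E consumed = (2/1) × 1.896 = 3.792 mol
E remaining = 4.130 − 3.792 = 0.3380 mol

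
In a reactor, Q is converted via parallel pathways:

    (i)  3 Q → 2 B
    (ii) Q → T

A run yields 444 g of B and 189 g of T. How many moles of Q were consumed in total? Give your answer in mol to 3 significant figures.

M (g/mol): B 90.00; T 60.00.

n(B) = 444 / 90.00 = 4.933 mol
n(T) = 189 / 60.00 = 3.150 mol
n(Q) via (i) = (3/2)×4.933 = 7.400 mol
n(Q) via (ii) = (1/1)×3.150 = 3.150 mol
total n(Q) = 7.400 + 3.150 = 10.55 mol

10.6 mol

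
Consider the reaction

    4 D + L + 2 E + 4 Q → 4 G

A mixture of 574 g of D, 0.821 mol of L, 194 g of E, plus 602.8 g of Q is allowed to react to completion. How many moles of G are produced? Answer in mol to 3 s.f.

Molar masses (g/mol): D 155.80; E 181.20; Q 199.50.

n(D) = 574.0 / 155.80 = 3.684 mol
n(L) = 0.8210 mol
n(E) = 194.0 / 181.20 = 1.071 mol
n(Q) = 602.8 / 199.50 = 3.022 mol
n/ν for D = 3.684/4 = 0.9210
n/ν for L = 0.8210/1 = 0.8210
n/ν for E = 1.071/2 = 0.5355
n/ν for Q = 3.022/4 = 0.7555
Smallest n/ν is E → limiting reagent.
n(G) = (4/2) × 1.071 = 2.142 mol

2.14 mol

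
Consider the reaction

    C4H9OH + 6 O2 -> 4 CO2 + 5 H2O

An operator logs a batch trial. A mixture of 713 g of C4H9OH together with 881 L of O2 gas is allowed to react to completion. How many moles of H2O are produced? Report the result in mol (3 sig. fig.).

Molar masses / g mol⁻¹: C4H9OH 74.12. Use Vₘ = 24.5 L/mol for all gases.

30.0 mol

n(C4H9OH) = 713.0 / 74.12 = 9.620 mol
n(O2) = 881.0 / 24.5 = 35.96 mol
n/ν → C4H9OH: 9.620, O2: 5.993; O2 is limiting.
n(H2O) = (5/6) × 35.96 = 29.97 mol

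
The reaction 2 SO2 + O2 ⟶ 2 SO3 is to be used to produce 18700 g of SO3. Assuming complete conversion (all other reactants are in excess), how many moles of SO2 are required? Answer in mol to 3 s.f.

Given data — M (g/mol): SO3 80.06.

n(SO3) = 18700 / 80.06 = 233.6 mol
n(SO2) = (2/2) × 233.6 = 233.6 mol

234 mol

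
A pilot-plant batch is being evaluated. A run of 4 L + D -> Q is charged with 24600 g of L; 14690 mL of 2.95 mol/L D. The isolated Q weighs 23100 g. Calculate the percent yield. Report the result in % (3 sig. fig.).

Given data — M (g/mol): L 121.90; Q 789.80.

67.5 %

n(L) = 24600 / 121.90 = 201.8 mol
n(D) = 2.95 × 14690/1000 = 43.34 mol
n/ν for L = 201.8/4 = 50.45
n/ν for D = 43.34/1 = 43.34
Smallest n/ν is D → limiting reagent.
theoretical n(Q) = (1/1) × 43.34 = 43.34 mol → 34230 g
% yield = 23100 / 34230 × 100 = 67.48 %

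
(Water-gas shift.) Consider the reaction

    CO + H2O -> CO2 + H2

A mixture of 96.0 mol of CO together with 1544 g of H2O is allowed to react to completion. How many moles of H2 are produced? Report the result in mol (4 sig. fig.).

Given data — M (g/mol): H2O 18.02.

n(CO) = 96.00 mol
n(H2O) = 1544 / 18.02 = 85.68 mol
n/ν for CO = 96.00/1 = 96.00
n/ν for H2O = 85.68/1 = 85.68
Smallest n/ν is H2O → limiting reagent.
n(H2) = (1/1) × 85.68 = 85.68 mol

85.68 mol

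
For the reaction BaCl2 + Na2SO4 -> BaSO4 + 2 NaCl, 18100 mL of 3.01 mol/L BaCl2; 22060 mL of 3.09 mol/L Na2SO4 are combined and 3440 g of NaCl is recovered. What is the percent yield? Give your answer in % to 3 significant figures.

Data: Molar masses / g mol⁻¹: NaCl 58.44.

n(BaCl2) = 3.01 × 18100/1000 = 54.48 mol
n(Na2SO4) = 3.09 × 22060/1000 = 68.17 mol
n/ν for BaCl2 = 54.48/1 = 54.48
n/ν for Na2SO4 = 68.17/1 = 68.17
Smallest n/ν is BaCl2 → limiting reagent.
theoretical n(NaCl) = (2/1) × 54.48 = 109.0 mol → 6370 g
% yield = 3440 / 6370 × 100 = 54.00 %

54.0 %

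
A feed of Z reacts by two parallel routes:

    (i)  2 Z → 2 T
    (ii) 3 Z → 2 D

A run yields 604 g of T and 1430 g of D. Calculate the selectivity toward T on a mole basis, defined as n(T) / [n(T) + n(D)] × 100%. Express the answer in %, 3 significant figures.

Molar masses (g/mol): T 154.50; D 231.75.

38.8 %

n(T) = 604 / 154.50 = 3.909 mol
n(D) = 1430 / 231.75 = 6.170 mol
selectivity = 3.909/(3.909+6.170) × 100 = 38.78 %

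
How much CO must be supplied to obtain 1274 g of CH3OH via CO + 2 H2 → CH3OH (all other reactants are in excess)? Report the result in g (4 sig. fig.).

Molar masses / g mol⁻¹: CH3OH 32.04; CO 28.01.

n(CH3OH) = 1274 / 32.04 = 39.76 mol
n(CO) = (1/1) × 39.76 = 39.76 mol
mass = 39.76 × 28.01 = 1114 g

1114 g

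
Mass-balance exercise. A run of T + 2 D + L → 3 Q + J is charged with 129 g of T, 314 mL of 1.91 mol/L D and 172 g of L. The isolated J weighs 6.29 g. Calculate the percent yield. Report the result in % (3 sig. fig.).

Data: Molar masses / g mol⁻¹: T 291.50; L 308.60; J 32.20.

65.1 %

n(T) = 129.0 / 291.50 = 0.4425 mol
n(D) = 1.91 × 314.0/1000 = 0.5997 mol
n(L) = 172.0 / 308.60 = 0.5574 mol
n/ν for T = 0.4425/1 = 0.4425
n/ν for D = 0.5997/2 = 0.2999
n/ν for L = 0.5574/1 = 0.5574
Smallest n/ν is D → limiting reagent.
theoretical n(J) = (1/2) × 0.5997 = 0.2999 mol → 9.657 g
% yield = 6.29 / 9.657 × 100 = 65.13 %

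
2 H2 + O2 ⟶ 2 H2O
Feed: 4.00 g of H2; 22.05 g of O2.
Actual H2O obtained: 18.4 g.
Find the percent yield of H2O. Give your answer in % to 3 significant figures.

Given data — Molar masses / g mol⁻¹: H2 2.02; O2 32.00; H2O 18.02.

74.1 %

n(H2) = 4.000 / 2.02 = 1.980 mol
n(O2) = 22.05 / 32.00 = 0.6891 mol
n/ν → H2: 0.9900, O2: 0.6891; O2 is limiting.
theoretical n(H2O) = (2/1) × 0.6891 = 1.378 mol → 24.83 g
% yield = 18.4 / 24.83 × 100 = 74.10 %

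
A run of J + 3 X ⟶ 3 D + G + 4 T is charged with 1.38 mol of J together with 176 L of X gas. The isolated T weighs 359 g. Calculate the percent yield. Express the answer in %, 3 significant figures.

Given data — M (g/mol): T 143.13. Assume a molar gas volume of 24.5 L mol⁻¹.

n(J) = 1.380 mol
n(X) = 176.0 / 24.5 = 7.184 mol
n/ν for J = 1.380/1 = 1.380
n/ν for X = 7.184/3 = 2.395
Smallest n/ν is J → limiting reagent.
theoretical n(T) = (4/1) × 1.380 = 5.520 mol → 790.1 g
% yield = 359 / 790.1 × 100 = 45.44 %

45.4 %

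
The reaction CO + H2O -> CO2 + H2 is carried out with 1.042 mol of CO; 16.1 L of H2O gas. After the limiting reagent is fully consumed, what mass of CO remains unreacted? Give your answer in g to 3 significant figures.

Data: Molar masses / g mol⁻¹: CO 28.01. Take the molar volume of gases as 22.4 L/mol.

9.05 g

n(CO) = 1.042 mol
n(H2O) = 16.10 / 22.4 = 0.7188 mol
n/ν → CO: 1.042, H2O: 0.7188; H2O is limiting.
CO consumed = (1/1) × 0.7188 = 0.7188 mol
CO remaining = 1.042 − 0.7188 = 0.3232 mol
mass = 0.3232 × 28.01 = 9.053 g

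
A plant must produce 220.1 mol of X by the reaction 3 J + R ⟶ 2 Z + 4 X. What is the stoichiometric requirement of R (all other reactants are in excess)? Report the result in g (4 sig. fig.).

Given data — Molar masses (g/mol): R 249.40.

n(X) = 220.1 mol
n(R) = (1/4) × 220.1 = 55.03 mol
mass = 55.03 × 249.40 = 13720 g

13720 g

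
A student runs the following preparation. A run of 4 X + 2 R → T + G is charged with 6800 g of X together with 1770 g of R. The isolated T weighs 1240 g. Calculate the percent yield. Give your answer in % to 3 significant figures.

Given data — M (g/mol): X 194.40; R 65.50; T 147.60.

n(X) = 6800 / 194.40 = 34.98 mol
n(R) = 1770 / 65.50 = 27.02 mol
n/ν for X = 34.98/4 = 8.745
n/ν for R = 27.02/2 = 13.51
Smallest n/ν is X → limiting reagent.
theoretical n(T) = (1/4) × 34.98 = 8.745 mol → 1291 g
% yield = 1240 / 1291 × 100 = 96.05 %

96.1 %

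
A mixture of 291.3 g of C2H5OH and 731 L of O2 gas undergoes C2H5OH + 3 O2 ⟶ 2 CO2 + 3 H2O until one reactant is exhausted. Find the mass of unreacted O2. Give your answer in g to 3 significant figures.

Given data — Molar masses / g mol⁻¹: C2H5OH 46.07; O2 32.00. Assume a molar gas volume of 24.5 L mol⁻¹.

n(C2H5OH) = 291.3 / 46.07 = 6.323 mol
n(O2) = 731.0 / 24.5 = 29.84 mol
n/ν for C2H5OH = 6.323/1 = 6.323
n/ν for O2 = 29.84/3 = 9.947
Smallest n/ν is C2H5OH → limiting reagent.
O2 consumed = (3/1) × 6.323 = 18.97 mol
O2 remaining = 29.84 − 18.97 = 10.87 mol
mass = 10.87 × 32.00 = 347.8 g

348 g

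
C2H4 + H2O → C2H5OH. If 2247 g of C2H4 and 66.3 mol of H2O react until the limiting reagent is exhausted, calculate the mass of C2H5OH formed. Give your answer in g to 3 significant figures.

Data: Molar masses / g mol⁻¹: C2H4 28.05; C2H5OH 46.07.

n(C2H4) = 2247 / 28.05 = 80.11 mol
n(H2O) = 66.30 mol
n/ν → C2H4: 80.11, H2O: 66.30; H2O is limiting.
n(C2H5OH) = (1/1) × 66.30 = 66.30 mol
mass = 66.30 × 46.07 = 3054 g

3050 g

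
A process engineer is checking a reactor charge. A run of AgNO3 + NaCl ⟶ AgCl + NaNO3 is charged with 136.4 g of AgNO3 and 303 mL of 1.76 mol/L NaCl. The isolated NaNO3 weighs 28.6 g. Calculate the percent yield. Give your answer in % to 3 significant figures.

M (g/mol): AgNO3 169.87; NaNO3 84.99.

n(AgNO3) = 136.4 / 169.87 = 0.8030 mol
n(NaCl) = 1.76 × 303.0/1000 = 0.5333 mol
n/ν for AgNO3 = 0.8030/1 = 0.8030
n/ν for NaCl = 0.5333/1 = 0.5333
Smallest n/ν is NaCl → limiting reagent.
theoretical n(NaNO3) = (1/1) × 0.5333 = 0.5333 mol → 45.33 g
% yield = 28.6 / 45.33 × 100 = 63.09 %

63.1 %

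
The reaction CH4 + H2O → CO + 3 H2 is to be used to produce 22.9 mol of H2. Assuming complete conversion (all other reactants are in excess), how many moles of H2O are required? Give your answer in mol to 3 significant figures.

n(H2) = 22.90 mol
n(H2O) = (1/3) × 22.90 = 7.633 mol

7.63 mol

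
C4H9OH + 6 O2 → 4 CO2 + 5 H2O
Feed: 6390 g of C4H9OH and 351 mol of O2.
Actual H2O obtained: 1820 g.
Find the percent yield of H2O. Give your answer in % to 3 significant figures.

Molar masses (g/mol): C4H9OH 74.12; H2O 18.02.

n(C4H9OH) = 6390 / 74.12 = 86.21 mol
n(O2) = 351.0 mol
n/ν for C4H9OH = 86.21/1 = 86.21
n/ν for O2 = 351.0/6 = 58.50
Smallest n/ν is O2 → limiting reagent.
theoretical n(H2O) = (5/6) × 351.0 = 292.5 mol → 5271 g
% yield = 1820 / 5271 × 100 = 34.53 %

34.5 %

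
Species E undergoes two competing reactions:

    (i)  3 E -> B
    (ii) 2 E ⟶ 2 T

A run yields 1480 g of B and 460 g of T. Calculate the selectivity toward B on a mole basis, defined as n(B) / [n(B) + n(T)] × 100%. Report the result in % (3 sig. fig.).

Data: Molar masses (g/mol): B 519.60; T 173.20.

51.7 %

n(B) = 1480 / 519.60 = 2.848 mol
n(T) = 460 / 173.20 = 2.656 mol
selectivity = 2.848/(2.848+2.656) × 100 = 51.74 %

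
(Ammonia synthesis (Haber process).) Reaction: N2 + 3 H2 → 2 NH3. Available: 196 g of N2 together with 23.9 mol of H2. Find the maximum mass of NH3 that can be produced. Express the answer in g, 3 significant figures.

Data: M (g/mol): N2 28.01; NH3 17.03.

n(N2) = 196.0 / 28.01 = 6.998 mol
n(H2) = 23.90 mol
n/ν for N2 = 6.998/1 = 6.998
n/ν for H2 = 23.90/3 = 7.967
Smallest n/ν is N2 → limiting reagent.
n(NH3) = (2/1) × 6.998 = 14.00 mol
mass = 14.00 × 17.03 = 238.4 g

238 g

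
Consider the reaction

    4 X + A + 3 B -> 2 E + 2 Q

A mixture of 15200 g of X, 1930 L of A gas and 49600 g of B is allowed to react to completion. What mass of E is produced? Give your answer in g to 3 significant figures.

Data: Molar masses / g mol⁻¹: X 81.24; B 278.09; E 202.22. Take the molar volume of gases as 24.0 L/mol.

n(X) = 15200 / 81.24 = 187.1 mol
n(A) = 1930 / 24.0 = 80.42 mol
n(B) = 49600 / 278.09 = 178.4 mol
n/ν for X = 187.1/4 = 46.78
n/ν for A = 80.42/1 = 80.42
n/ν for B = 178.4/3 = 59.47
Smallest n/ν is X → limiting reagent.
n(E) = (2/4) × 187.1 = 93.55 mol
mass = 93.55 × 202.22 = 18920 g

18900 g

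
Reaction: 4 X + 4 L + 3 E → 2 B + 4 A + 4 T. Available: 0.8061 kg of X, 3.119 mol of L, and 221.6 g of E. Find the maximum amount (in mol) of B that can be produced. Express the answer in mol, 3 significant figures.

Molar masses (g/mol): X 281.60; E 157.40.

0.939 mol

n(X) = 0.8061×1000 / 281.60 = 2.863 mol
n(L) = 3.119 mol
n(E) = 221.6 / 157.40 = 1.408 mol
n/ν → X: 0.7158, L: 0.7798, E: 0.4693; E is limiting.
n(B) = (2/3) × 1.408 = 0.9387 mol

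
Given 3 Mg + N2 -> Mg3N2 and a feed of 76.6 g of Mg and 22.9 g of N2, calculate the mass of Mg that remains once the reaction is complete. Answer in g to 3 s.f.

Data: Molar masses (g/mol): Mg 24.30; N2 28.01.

17.0 g

n(Mg) = 76.60 / 24.30 = 3.152 mol
n(N2) = 22.90 / 28.01 = 0.8176 mol
n/ν for Mg = 3.152/3 = 1.051
n/ν for N2 = 0.8176/1 = 0.8176
Smallest n/ν is N2 → limiting reagent.
Mg consumed = (3/1) × 0.8176 = 2.453 mol
Mg remaining = 3.152 − 2.453 = 0.6990 mol
mass = 0.6990 × 24.30 = 16.99 g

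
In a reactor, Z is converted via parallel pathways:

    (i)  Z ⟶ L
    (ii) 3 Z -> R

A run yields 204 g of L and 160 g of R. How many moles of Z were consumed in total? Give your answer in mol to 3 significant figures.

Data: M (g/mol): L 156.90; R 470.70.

n(L) = 204 / 156.90 = 1.300 mol
n(R) = 160 / 470.70 = 0.3399 mol
n(Z) via (i) = (1/1)×1.300 = 1.300 mol
n(Z) via (ii) = (3/1)×0.3399 = 1.020 mol
total n(Z) = 1.300 + 1.020 = 2.320 mol

2.32 mol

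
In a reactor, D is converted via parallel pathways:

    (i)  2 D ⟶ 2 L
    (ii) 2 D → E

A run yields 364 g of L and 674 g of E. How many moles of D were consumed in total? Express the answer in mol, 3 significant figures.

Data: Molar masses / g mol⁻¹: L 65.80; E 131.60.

15.8 mol

n(L) = 364 / 65.80 = 5.532 mol
n(E) = 674 / 131.60 = 5.122 mol
n(D) via (i) = (2/2)×5.532 = 5.532 mol
n(D) via (ii) = (2/1)×5.122 = 10.24 mol
total n(D) = 5.532 + 10.24 = 15.77 mol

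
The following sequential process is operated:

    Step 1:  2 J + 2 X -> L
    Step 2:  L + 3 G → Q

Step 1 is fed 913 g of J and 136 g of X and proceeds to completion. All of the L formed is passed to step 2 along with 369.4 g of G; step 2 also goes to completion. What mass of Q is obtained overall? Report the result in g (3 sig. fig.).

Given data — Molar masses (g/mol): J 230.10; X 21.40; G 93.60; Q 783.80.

Step 1:
n(J) = 913.0 / 230.10 = 3.968 mol
n(X) = 136.0 / 21.40 = 6.355 mol
n/ν for J = 3.968/2 = 1.984
n/ν for X = 6.355/2 = 3.178
Smallest n/ν is J → limiting reagent.
n(L) produced = (1/2) × 3.968 = 1.984 mol
Step 2:
n(L) available = 1.984 mol
n(G) = 369.4 / 93.60 = 3.947 mol
n/ν for L = 1.984/1 = 1.984
n/ν for G = 3.947/3 = 1.316
Smallest n/ν is G → limiting reagent.
n(Q) = (1/3) × 3.947 = 1.316 mol
mass = 1.316 × 783.80 = 1031 g

1030 g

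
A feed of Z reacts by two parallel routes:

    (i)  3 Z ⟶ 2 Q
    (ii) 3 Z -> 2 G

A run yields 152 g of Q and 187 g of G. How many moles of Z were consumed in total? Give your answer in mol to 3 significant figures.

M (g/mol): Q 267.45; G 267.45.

n(Q) = 152 / 267.45 = 0.5683 mol
n(G) = 187 / 267.45 = 0.6992 mol
n(Z) via (i) = (3/2)×0.5683 = 0.8525 mol
n(Z) via (ii) = (3/2)×0.6992 = 1.049 mol
total n(Z) = 0.8525 + 1.049 = 1.902 mol

1.90 mol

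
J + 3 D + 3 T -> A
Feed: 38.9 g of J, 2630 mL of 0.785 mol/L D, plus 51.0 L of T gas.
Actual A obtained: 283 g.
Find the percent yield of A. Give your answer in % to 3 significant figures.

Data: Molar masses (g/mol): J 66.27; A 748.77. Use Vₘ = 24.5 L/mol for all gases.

n(J) = 38.90 / 66.27 = 0.5870 mol
n(D) = 0.785 × 2630/1000 = 2.065 mol
n(T) = 51.00 / 24.5 = 2.082 mol
n/ν for J = 0.5870/1 = 0.5870
n/ν for D = 2.065/3 = 0.6883
n/ν for T = 2.082/3 = 0.6940
Smallest n/ν is J → limiting reagent.
theoretical n(A) = (1/1) × 0.5870 = 0.5870 mol → 439.5 g
% yield = 283 / 439.5 × 100 = 64.39 %

64.4 %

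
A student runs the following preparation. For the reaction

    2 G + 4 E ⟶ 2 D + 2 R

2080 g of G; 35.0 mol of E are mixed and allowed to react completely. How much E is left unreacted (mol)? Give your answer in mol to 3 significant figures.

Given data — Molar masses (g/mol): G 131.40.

3.34 mol

n(G) = 2080 / 131.40 = 15.83 mol
n(E) = 35.00 mol
n/ν → G: 7.915, E: 8.750; G is limiting.
E consumed = (4/2) × 15.83 = 31.66 mol
E remaining = 35.00 − 31.66 = 3.340 mol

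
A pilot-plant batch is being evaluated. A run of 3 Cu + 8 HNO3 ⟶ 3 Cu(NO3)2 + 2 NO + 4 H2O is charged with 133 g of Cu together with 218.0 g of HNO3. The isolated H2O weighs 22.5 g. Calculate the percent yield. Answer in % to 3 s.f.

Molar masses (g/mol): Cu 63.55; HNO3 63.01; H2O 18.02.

72.2 %

n(Cu) = 133.0 / 63.55 = 2.093 mol
n(HNO3) = 218.0 / 63.01 = 3.460 mol
n/ν for Cu = 2.093/3 = 0.6977
n/ν for HNO3 = 3.460/8 = 0.4325
Smallest n/ν is HNO3 → limiting reagent.
theoretical n(H2O) = (4/8) × 3.460 = 1.730 mol → 31.17 g
% yield = 22.5 / 31.17 × 100 = 72.18 %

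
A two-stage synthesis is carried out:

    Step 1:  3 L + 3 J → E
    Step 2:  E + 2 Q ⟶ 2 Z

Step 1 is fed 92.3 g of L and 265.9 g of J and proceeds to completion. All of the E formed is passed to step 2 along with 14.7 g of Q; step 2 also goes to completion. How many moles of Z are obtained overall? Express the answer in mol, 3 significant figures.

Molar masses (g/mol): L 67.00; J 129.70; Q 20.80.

0.707 mol

Step 1:
n(L) = 92.30 / 67.00 = 1.378 mol
n(J) = 265.9 / 129.70 = 2.050 mol
n/ν for L = 1.378/3 = 0.4593
n/ν for J = 2.050/3 = 0.6833
Smallest n/ν is L → limiting reagent.
n(E) produced = (1/3) × 1.378 = 0.4593 mol
Step 2:
n(E) available = 0.4593 mol
n(Q) = 14.70 / 20.80 = 0.7067 mol
n/ν for E = 0.4593/1 = 0.4593
n/ν for Q = 0.7067/2 = 0.3534
Smallest n/ν is Q → limiting reagent.
n(Z) = (2/2) × 0.7067 = 0.7067 mol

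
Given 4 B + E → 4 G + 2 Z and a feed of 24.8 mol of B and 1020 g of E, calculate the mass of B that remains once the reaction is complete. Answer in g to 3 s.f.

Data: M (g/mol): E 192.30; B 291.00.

1040 g

n(B) = 24.80 mol
n(E) = 1020 / 192.30 = 5.304 mol
n/ν for B = 24.80/4 = 6.200
n/ν for E = 5.304/1 = 5.304
Smallest n/ν is E → limiting reagent.
B consumed = (4/1) × 5.304 = 21.22 mol
B remaining = 24.80 − 21.22 = 3.580 mol
mass = 3.580 × 291.00 = 1042 g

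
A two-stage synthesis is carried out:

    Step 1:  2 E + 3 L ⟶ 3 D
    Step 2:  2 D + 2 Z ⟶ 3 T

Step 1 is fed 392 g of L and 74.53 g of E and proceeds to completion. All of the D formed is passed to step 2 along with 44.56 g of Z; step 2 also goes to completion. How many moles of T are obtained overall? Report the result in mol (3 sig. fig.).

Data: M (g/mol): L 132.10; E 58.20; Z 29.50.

2.27 mol

Step 1:
n(L) = 392.0 / 132.10 = 2.967 mol
n(E) = 74.53 / 58.20 = 1.281 mol
n/ν → L: 0.9890, E: 0.6405; E is limiting.
n(D) produced = (3/2) × 1.281 = 1.922 mol
Step 2:
n(D) available = 1.922 mol
n(Z) = 44.56 / 29.50 = 1.511 mol
n/ν → D: 0.9610, Z: 0.7555; Z is limiting.
n(T) = (3/2) × 1.511 = 2.267 mol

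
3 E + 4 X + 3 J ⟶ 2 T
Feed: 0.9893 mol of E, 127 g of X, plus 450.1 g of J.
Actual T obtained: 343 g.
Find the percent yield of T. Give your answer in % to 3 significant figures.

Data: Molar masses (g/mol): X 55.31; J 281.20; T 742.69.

n(E) = 0.9893 mol
n(X) = 127.0 / 55.31 = 2.296 mol
n(J) = 450.1 / 281.20 = 1.601 mol
n/ν for E = 0.9893/3 = 0.3298
n/ν for X = 2.296/4 = 0.5740
n/ν for J = 1.601/3 = 0.5337
Smallest n/ν is E → limiting reagent.
theoretical n(T) = (2/3) × 0.9893 = 0.6595 mol → 489.8 g
% yield = 343 / 489.8 × 100 = 70.03 %

70.0 %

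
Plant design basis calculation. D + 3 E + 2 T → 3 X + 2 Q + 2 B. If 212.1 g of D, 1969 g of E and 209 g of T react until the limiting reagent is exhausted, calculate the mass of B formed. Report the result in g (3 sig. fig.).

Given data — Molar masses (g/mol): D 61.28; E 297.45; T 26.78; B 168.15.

n(D) = 212.1 / 61.28 = 3.461 mol
n(E) = 1969 / 297.45 = 6.620 mol
n(T) = 209.0 / 26.78 = 7.804 mol
n/ν for D = 3.461/1 = 3.461
n/ν for E = 6.620/3 = 2.207
n/ν for T = 7.804/2 = 3.902
Smallest n/ν is E → limiting reagent.
n(B) = (2/3) × 6.620 = 4.413 mol
mass = 4.413 × 168.15 = 742.0 g

742 g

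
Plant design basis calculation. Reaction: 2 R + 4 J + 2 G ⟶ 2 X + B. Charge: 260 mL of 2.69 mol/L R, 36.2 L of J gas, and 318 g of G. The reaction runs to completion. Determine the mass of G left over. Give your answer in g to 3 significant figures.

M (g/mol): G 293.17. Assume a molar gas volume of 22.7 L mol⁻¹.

113 g

n(R) = 2.69 × 260.0/1000 = 0.6994 mol
n(J) = 36.20 / 22.7 = 1.595 mol
n(G) = 318.0 / 293.17 = 1.085 mol
n/ν → R: 0.3497, J: 0.3988, G: 0.5425; R is limiting.
G consumed = (2/2) × 0.6994 = 0.6994 mol
G remaining = 1.085 − 0.6994 = 0.3856 mol
mass = 0.3856 × 293.17 = 113.0 g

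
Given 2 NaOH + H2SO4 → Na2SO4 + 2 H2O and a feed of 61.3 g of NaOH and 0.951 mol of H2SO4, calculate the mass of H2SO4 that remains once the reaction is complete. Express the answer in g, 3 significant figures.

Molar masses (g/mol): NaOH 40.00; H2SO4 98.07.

18.1 g

n(NaOH) = 61.30 / 40.00 = 1.533 mol
n(H2SO4) = 0.9510 mol
n/ν → NaOH: 0.7665, H2SO4: 0.9510; NaOH is limiting.
H2SO4 consumed = (1/2) × 1.533 = 0.7665 mol
H2SO4 remaining = 0.9510 − 0.7665 = 0.1845 mol
mass = 0.1845 × 98.07 = 18.09 g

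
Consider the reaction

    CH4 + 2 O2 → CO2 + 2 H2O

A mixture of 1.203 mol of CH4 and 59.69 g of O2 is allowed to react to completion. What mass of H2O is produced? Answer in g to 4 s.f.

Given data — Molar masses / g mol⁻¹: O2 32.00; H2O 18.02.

33.61 g

n(CH4) = 1.203 mol
n(O2) = 59.69 / 32.00 = 1.865 mol
n/ν → CH4: 1.203, O2: 0.9325; O2 is limiting.
n(H2O) = (2/2) × 1.865 = 1.865 mol
mass = 1.865 × 18.02 = 33.61 g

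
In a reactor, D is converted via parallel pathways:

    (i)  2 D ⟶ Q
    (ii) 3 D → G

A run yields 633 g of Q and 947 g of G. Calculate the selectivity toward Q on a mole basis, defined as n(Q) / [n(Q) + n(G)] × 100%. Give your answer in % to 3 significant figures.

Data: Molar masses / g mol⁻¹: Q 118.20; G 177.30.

n(Q) = 633 / 118.20 = 5.355 mol
n(G) = 947 / 177.30 = 5.341 mol
selectivity = 5.355/(5.355+5.341) × 100 = 50.07 %

50.1 %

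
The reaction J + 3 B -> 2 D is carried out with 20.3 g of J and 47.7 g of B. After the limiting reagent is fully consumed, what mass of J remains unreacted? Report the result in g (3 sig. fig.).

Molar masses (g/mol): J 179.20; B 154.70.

n(J) = 20.30 / 179.20 = 0.1133 mol
n(B) = 47.70 / 154.70 = 0.3083 mol
n/ν → J: 0.1133, B: 0.1028; B is limiting.
J consumed = (1/3) × 0.3083 = 0.1028 mol
J remaining = 0.1133 − 0.1028 = 0.01050 mol
mass = 0.01050 × 179.20 = 1.882 g

1.88 g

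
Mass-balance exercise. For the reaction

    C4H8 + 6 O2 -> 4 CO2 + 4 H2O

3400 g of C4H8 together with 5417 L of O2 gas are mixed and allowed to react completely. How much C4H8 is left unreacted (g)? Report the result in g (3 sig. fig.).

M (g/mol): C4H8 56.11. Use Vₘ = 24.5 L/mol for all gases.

1330 g

n(C4H8) = 3400 / 56.11 = 60.60 mol
n(O2) = 5417 / 24.5 = 221.1 mol
n/ν for C4H8 = 60.60/1 = 60.60
n/ν for O2 = 221.1/6 = 36.85
Smallest n/ν is O2 → limiting reagent.
C4H8 consumed = (1/6) × 221.1 = 36.85 mol
C4H8 remaining = 60.60 − 36.85 = 23.75 mol
mass = 23.75 × 56.11 = 1333 g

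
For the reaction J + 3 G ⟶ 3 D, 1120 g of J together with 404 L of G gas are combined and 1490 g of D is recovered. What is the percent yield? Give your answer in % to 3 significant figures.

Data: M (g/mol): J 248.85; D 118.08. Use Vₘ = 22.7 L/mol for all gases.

n(J) = 1120 / 248.85 = 4.501 mol
n(G) = 404.0 / 22.7 = 17.80 mol
n/ν → J: 4.501, G: 5.933; J is limiting.
theoretical n(D) = (3/1) × 4.501 = 13.50 mol → 1594 g
% yield = 1490 / 1594 × 100 = 93.48 %

93.5 %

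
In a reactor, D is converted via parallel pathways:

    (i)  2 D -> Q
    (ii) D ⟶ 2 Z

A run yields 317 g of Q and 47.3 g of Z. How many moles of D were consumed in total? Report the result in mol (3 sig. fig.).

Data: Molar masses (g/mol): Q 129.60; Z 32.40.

5.62 mol

n(Q) = 317 / 129.60 = 2.446 mol
n(Z) = 47.3 / 32.40 = 1.460 mol
n(D) via (i) = (2/1)×2.446 = 4.892 mol
n(D) via (ii) = (1/2)×1.460 = 0.7300 mol
total n(D) = 4.892 + 0.7300 = 5.622 mol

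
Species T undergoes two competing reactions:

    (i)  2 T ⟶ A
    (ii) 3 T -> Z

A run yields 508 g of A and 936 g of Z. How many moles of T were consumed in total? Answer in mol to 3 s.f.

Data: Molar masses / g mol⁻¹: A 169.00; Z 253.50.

n(A) = 508 / 169.00 = 3.006 mol
n(Z) = 936 / 253.50 = 3.692 mol
n(T) via (i) = (2/1)×3.006 = 6.012 mol
n(T) via (ii) = (3/1)×3.692 = 11.08 mol
total n(T) = 6.012 + 11.08 = 17.09 mol

17.1 mol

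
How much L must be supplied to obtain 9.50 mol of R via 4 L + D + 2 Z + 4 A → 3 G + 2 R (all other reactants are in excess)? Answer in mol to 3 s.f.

19.0 mol

n(R) = 9.500 mol
n(L) = (4/2) × 9.500 = 19.00 mol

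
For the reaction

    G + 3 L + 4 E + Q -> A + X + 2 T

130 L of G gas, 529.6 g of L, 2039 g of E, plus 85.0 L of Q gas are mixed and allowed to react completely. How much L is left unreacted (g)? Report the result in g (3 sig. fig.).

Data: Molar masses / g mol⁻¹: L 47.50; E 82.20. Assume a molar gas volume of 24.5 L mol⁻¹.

35.2 g

n(G) = 130.0 / 24.5 = 5.306 mol
n(L) = 529.6 / 47.50 = 11.15 mol
n(E) = 2039 / 82.20 = 24.81 mol
n(Q) = 85.00 / 24.5 = 3.469 mol
n/ν for G = 5.306/1 = 5.306
n/ν for L = 11.15/3 = 3.717
n/ν for E = 24.81/4 = 6.203
n/ν for Q = 3.469/1 = 3.469
Smallest n/ν is Q → limiting reagent.
L consumed = (3/1) × 3.469 = 10.41 mol
L remaining = 11.15 − 10.41 = 0.7400 mol
mass = 0.7400 × 47.50 = 35.15 g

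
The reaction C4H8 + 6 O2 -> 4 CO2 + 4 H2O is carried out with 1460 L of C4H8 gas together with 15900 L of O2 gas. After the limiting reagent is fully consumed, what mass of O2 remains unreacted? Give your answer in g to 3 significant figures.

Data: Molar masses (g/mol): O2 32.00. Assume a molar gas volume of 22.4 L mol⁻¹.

n(C4H8) = 1460 / 22.4 = 65.18 mol
n(O2) = 15900 / 22.4 = 709.8 mol
n/ν → C4H8: 65.18, O2: 118.3; C4H8 is limiting.
O2 consumed = (6/1) × 65.18 = 391.1 mol
O2 remaining = 709.8 − 391.1 = 318.7 mol
mass = 318.7 × 32.00 = 10200 g

10200 g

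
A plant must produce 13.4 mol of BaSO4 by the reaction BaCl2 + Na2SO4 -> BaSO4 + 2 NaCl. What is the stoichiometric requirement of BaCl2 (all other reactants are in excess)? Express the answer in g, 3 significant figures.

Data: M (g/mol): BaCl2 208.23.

2790 g

n(BaSO4) = 13.40 mol
n(BaCl2) = (1/1) × 13.40 = 13.40 mol
mass = 13.40 × 208.23 = 2790 g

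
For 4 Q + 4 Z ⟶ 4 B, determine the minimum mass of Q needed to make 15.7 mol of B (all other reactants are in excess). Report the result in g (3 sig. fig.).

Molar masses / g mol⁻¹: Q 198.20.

3110 g

n(B) = 15.70 mol
n(Q) = (4/4) × 15.70 = 15.70 mol
mass = 15.70 × 198.20 = 3112 g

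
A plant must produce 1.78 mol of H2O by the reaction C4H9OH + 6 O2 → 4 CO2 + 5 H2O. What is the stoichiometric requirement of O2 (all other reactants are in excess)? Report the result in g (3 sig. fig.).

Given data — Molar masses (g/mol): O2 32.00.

n(H2O) = 1.780 mol
n(O2) = (6/5) × 1.780 = 2.136 mol
mass = 2.136 × 32.00 = 68.35 g

68.4 g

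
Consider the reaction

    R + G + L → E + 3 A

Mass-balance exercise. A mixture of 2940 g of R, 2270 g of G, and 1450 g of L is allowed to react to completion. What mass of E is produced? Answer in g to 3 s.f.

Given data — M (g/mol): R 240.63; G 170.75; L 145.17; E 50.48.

n(R) = 2940 / 240.63 = 12.22 mol
n(G) = 2270 / 170.75 = 13.29 mol
n(L) = 1450 / 145.17 = 9.988 mol
n/ν → R: 12.22, G: 13.29, L: 9.988; L is limiting.
n(E) = (1/1) × 9.988 = 9.988 mol
mass = 9.988 × 50.48 = 504.2 g

504 g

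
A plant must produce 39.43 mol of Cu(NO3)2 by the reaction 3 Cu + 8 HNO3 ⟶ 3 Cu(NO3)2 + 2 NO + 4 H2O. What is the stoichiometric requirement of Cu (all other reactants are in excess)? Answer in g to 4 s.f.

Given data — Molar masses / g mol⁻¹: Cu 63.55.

2506 g

n(Cu(NO3)2) = 39.43 mol
n(Cu) = (3/3) × 39.43 = 39.43 mol
mass = 39.43 × 63.55 = 2506 g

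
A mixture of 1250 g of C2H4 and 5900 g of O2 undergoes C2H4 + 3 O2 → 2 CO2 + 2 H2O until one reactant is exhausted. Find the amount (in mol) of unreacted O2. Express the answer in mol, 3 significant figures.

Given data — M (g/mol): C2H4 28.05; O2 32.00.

50.7 mol

n(C2H4) = 1250 / 28.05 = 44.56 mol
n(O2) = 5900 / 32.00 = 184.4 mol
n/ν for C2H4 = 44.56/1 = 44.56
n/ν for O2 = 184.4/3 = 61.47
Smallest n/ν is C2H4 → limiting reagent.
O2 consumed = (3/1) × 44.56 = 133.7 mol
O2 remaining = 184.4 − 133.7 = 50.70 mol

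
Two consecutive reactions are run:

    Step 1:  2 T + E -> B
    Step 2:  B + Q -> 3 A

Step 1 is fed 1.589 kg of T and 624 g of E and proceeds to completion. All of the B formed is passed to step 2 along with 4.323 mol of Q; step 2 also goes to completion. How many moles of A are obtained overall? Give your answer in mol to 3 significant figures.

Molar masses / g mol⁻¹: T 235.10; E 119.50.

10.1 mol

Step 1:
n(T) = 1.589×1000 / 235.10 = 6.759 mol
n(E) = 624.0 / 119.50 = 5.222 mol
n/ν for T = 6.759/2 = 3.380
n/ν for E = 5.222/1 = 5.222
Smallest n/ν is T → limiting reagent.
n(B) produced = (1/2) × 6.759 = 3.380 mol
Step 2:
n(B) available = 3.380 mol
n(Q) = 4.323 mol
n/ν for B = 3.380/1 = 3.380
n/ν for Q = 4.323/1 = 4.323
Smallest n/ν is B → limiting reagent.
n(A) = (3/1) × 3.380 = 10.14 mol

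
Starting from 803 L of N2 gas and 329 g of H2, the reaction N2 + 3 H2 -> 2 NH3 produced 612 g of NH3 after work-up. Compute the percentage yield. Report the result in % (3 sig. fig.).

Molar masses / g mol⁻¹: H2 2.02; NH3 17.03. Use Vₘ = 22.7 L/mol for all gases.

n(N2) = 803.0 / 22.7 = 35.37 mol
n(H2) = 329.0 / 2.02 = 162.9 mol
n/ν for N2 = 35.37/1 = 35.37
n/ν for H2 = 162.9/3 = 54.30
Smallest n/ν is N2 → limiting reagent.
theoretical n(NH3) = (2/1) × 35.37 = 70.74 mol → 1205 g
% yield = 612 / 1205 × 100 = 50.79 %

50.8 %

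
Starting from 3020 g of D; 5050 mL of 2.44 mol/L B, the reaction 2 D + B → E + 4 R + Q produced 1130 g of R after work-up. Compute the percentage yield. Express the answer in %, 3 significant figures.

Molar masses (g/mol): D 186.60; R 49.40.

n(D) = 3020 / 186.60 = 16.18 mol
n(B) = 2.44 × 5050/1000 = 12.32 mol
n/ν for D = 16.18/2 = 8.090
n/ν for B = 12.32/1 = 12.32
Smallest n/ν is D → limiting reagent.
theoretical n(R) = (4/2) × 16.18 = 32.36 mol → 1599 g
% yield = 1130 / 1599 × 100 = 70.67 %

70.7 %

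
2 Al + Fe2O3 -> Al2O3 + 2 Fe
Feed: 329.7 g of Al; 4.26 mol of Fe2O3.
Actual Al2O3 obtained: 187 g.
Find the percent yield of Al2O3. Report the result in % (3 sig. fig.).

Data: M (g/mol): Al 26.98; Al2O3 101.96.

n(Al) = 329.7 / 26.98 = 12.22 mol
n(Fe2O3) = 4.260 mol
n/ν → Al: 6.110, Fe2O3: 4.260; Fe2O3 is limiting.
theoretical n(Al2O3) = (1/1) × 4.260 = 4.260 mol → 434.3 g
% yield = 187 / 434.3 × 100 = 43.06 %

43.1 %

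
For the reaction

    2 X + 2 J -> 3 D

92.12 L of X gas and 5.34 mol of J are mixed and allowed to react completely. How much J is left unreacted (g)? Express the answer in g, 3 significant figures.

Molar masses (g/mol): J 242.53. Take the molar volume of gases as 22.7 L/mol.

n(X) = 92.12 / 22.7 = 4.058 mol
n(J) = 5.340 mol
n/ν for X = 4.058/2 = 2.029
n/ν for J = 5.340/2 = 2.670
Smallest n/ν is X → limiting reagent.
J consumed = (2/2) × 4.058 = 4.058 mol
J remaining = 5.340 − 4.058 = 1.282 mol
mass = 1.282 × 242.53 = 310.9 g

311 g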